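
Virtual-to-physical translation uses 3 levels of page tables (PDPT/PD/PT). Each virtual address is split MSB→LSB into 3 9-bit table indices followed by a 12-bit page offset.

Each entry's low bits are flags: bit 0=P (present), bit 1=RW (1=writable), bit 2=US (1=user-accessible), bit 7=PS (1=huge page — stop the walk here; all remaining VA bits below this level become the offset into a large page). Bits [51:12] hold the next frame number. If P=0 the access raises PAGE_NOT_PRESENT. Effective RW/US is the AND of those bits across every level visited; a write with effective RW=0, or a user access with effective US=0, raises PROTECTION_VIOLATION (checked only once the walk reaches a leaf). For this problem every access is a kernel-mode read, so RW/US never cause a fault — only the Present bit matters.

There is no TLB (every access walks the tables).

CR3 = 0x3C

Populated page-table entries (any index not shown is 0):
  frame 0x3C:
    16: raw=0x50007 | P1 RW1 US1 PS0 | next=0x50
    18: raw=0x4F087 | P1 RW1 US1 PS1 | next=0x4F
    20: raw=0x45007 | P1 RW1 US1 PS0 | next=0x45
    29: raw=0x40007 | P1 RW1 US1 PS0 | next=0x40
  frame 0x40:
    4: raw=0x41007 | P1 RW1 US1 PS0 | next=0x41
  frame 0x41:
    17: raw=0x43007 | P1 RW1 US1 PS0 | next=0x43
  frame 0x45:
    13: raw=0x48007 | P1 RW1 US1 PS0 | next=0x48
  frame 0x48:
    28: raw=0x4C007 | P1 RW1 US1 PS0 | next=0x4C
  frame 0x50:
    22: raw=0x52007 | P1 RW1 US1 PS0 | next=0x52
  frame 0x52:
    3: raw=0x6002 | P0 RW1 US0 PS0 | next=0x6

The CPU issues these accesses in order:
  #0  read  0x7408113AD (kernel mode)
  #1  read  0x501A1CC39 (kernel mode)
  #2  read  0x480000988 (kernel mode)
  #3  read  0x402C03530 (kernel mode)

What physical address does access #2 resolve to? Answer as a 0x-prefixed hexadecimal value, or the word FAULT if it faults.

Trace:
#0 VA=0x7408113AD (r,kernel):
  L0: frame=0x3C idx=29 entry=0x40007 [P=1 RW=1 US=1 PS=0]
  L1: frame=0x40 idx=4 entry=0x41007 [P=1 RW=1 US=1 PS=0]
  L2: frame=0x41 idx=17 entry=0x43007 [P=1 RW=1 US=1 PS=0]
  ⇒ phys 0x433AD  [3 reads]
#1 VA=0x501A1CC39 (r,kernel):
  L0: frame=0x3C idx=20 entry=0x45007 [P=1 RW=1 US=1 PS=0]
  L1: frame=0x45 idx=13 entry=0x48007 [P=1 RW=1 US=1 PS=0]
  L2: frame=0x48 idx=28 entry=0x4C007 [P=1 RW=1 US=1 PS=0]
  ⇒ phys 0x4CC39  [3 reads]
#2 VA=0x480000988 (r,kernel):
  L0: frame=0x3C idx=18 entry=0x4F087 [P=1 RW=1 US=1 PS=1]
  ⇒ phys 0x4F988 (huge @L0)  [1 reads]
#3 VA=0x402C03530 (r,kernel):
  L0: frame=0x3C idx=16 entry=0x50007 [P=1 RW=1 US=1 PS=0]
  L1: frame=0x50 idx=22 entry=0x52007 [P=1 RW=1 US=1 PS=0]
  L2: frame=0x52 idx=3 entry=0x6002 [P=0 RW=1 US=0 PS=0]
  → PAGE_NOT_PRESENT  (3 entries read)

Access #2 PA: 0x4F988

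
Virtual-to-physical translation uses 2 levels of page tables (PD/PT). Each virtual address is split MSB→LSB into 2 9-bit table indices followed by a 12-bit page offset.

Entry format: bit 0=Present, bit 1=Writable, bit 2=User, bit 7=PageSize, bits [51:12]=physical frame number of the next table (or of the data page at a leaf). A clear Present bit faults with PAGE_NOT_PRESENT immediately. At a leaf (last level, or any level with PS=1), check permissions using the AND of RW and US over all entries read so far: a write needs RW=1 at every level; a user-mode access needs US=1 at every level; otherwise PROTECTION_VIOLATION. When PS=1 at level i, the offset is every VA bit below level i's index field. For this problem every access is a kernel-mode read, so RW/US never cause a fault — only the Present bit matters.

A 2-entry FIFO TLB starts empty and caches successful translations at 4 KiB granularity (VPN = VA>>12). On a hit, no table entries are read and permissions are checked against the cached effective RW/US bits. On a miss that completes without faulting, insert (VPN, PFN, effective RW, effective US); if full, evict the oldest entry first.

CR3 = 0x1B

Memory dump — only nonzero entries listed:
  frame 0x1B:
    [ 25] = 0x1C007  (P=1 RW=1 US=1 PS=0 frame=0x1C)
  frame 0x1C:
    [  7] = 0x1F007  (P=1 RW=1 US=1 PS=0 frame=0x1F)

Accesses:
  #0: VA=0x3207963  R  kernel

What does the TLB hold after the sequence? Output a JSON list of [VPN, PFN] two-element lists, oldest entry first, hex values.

Trace:
#0 VA=0x3207963 (r,kernel):
  L0 @0x1B[25] → 0x1C007  P=1,RW=1,US=1,PS=0
  L1 @0x1C[7] → 0x1F007  P=1,RW=1,US=1,PS=0
  ✓ 0x1F963  — 2 lookups

TLB: [["0x3207", "0x1F"]]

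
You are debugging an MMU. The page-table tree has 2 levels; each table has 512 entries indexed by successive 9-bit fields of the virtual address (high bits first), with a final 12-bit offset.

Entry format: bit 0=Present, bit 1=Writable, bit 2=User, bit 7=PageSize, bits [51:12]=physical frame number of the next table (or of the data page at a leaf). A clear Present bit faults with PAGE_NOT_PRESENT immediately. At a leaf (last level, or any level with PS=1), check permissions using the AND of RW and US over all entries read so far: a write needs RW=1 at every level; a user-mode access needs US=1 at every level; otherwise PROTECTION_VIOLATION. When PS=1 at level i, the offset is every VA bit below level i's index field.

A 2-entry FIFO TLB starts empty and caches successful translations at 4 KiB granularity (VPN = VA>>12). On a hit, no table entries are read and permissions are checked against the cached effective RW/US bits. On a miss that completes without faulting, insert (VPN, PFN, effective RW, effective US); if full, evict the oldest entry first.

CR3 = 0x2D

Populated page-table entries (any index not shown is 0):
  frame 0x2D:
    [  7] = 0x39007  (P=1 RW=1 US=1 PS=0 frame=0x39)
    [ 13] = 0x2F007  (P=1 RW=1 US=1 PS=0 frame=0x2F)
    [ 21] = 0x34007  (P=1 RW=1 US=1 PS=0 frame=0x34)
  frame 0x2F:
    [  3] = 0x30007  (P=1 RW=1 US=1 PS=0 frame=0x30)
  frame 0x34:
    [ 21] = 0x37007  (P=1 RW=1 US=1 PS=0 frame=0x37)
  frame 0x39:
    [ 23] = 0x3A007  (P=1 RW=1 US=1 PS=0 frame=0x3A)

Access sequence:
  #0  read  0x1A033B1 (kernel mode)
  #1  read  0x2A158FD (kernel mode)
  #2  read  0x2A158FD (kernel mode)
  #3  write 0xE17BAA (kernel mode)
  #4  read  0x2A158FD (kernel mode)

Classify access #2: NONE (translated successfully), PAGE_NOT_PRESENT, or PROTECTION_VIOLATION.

Trace:
#0 VA=0x1A033B1 (r,kernel):
  [0] read 0x2D idx=13: raw=0x2F007 flags P=1 W=1 U=1 S=0
  [1] read 0x2F idx=3: raw=0x30007 flags P=1 W=1 U=1 S=0
  ✓ 0x303B1  — 2 lookups
#1 VA=0x2A158FD (r,kernel):
  [0] read 0x2D idx=21: raw=0x34007 flags P=1 W=1 U=1 S=0
  [1] read 0x34 idx=21: raw=0x37007 flags P=1 W=1 U=1 S=0
  ✓ 0x378FD  — 2 lookups
#2 VA=0x2A158FD (r,kernel):
  TLB hit vpn=0x2A15 → PA=0x378FD
#3 VA=0xE17BAA (w,kernel):
  [0] read 0x2D idx=7: raw=0x39007 flags P=1 W=1 U=1 S=0
  [1] read 0x39 idx=23: raw=0x3A007 flags P=1 W=1 U=1 S=0
  ✓ 0x3ABAA  — 2 lookups
#4 VA=0x2A158FD (r,kernel):
  TLB hit vpn=0x2A15 → PA=0x378FD

Access #2 fault: NONE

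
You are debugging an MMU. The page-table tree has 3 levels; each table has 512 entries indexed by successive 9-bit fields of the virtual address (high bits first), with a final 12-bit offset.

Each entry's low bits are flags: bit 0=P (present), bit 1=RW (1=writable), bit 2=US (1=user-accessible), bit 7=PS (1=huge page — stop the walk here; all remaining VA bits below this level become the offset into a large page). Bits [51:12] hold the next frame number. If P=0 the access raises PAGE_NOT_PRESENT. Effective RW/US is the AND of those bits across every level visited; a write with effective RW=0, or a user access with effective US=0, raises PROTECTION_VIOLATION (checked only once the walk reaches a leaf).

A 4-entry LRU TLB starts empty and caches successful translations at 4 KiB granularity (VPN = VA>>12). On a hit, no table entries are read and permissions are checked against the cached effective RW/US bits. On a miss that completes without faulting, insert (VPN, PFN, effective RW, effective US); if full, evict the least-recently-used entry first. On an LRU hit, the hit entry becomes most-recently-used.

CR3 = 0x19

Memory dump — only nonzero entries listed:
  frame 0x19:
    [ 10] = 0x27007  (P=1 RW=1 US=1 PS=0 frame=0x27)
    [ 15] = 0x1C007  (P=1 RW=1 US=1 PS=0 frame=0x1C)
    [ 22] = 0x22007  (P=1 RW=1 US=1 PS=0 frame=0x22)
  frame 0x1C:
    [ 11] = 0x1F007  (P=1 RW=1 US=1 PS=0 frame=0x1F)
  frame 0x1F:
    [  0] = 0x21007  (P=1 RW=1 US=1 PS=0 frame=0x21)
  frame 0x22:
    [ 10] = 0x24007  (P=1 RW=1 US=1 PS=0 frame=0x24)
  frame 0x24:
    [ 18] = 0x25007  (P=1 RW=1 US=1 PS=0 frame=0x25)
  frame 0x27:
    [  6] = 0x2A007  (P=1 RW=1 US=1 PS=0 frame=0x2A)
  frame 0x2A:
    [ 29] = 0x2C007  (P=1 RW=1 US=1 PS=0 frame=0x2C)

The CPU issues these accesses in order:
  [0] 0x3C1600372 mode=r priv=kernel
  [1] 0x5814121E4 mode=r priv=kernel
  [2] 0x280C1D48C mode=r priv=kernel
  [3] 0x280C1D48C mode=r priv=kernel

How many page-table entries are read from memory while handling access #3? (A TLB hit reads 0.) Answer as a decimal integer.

Walk each access:
#0 VA=0x3C1600372 (r,kernel):
  lvl0: tbl 0x19, slot 15 ⇒ 0x1C007 (P1/RW1/US1/PS0)
  lvl1: tbl 0x1C, slot 11 ⇒ 0x1F007 (P1/RW1/US1/PS0)
  lvl2: tbl 0x1F, slot 0 ⇒ 0x21007 (P1/RW1/US1/PS0)
  ✓ 0x21372  — 3 lookups
#1 VA=0x5814121E4 (r,kernel):
  lvl0: tbl 0x19, slot 22 ⇒ 0x22007 (P1/RW1/US1/PS0)
  lvl1: tbl 0x22, slot 10 ⇒ 0x24007 (P1/RW1/US1/PS0)
  lvl2: tbl 0x24, slot 18 ⇒ 0x25007 (P1/RW1/US1/PS0)
  ✓ 0x251E4  — 3 lookups
#2 VA=0x280C1D48C (r,kernel):
  lvl0: tbl 0x19, slot 10 ⇒ 0x27007 (P1/RW1/US1/PS0)
  lvl1: tbl 0x27, slot 6 ⇒ 0x2A007 (P1/RW1/US1/PS0)
  lvl2: tbl 0x2A, slot 29 ⇒ 0x2C007 (P1/RW1/US1/PS0)
  ✓ 0x2C48C  — 3 lookups
#3 VA=0x280C1D48C (r,kernel):
  TLB hit vpn=0x280C1D → PA=0x2C48C

Entries read for #3: 0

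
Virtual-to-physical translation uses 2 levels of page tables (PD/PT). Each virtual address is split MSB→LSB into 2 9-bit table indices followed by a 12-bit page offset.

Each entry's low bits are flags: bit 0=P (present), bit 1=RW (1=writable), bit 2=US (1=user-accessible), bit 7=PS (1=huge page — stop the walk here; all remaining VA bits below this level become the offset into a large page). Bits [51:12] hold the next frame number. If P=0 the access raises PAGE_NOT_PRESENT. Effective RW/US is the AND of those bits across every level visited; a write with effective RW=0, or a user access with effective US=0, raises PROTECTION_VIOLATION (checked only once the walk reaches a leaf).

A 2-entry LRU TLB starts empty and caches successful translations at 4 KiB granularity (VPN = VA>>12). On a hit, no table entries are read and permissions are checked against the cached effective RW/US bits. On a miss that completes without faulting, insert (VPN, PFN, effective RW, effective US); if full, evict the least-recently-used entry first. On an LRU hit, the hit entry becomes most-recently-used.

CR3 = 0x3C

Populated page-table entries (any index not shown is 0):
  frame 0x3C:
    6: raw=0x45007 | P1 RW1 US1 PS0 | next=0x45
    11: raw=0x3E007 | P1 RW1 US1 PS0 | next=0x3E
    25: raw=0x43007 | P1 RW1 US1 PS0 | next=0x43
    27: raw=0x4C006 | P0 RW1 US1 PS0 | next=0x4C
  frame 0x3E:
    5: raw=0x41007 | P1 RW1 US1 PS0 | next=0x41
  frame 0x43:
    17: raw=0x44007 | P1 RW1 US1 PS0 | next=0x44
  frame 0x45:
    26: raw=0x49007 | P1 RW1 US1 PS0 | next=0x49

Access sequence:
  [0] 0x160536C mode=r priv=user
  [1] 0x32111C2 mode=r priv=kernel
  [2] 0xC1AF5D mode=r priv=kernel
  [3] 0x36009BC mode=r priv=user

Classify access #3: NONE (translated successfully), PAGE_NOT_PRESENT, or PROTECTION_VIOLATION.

Walk each access:
#0 VA=0x160536C (r,user):
  [0] read 0x3C idx=11: raw=0x3E007 flags P=1 W=1 U=1 S=0
  [1] read 0x3E idx=5: raw=0x41007 flags P=1 W=1 U=1 S=0
  ✓ 0x4136C  — 2 lookups
#1 VA=0x32111C2 (r,kernel):
  [0] read 0x3C idx=25: raw=0x43007 flags P=1 W=1 U=1 S=0
  [1] read 0x43 idx=17: raw=0x44007 flags P=1 W=1 U=1 S=0
  ✓ 0x441C2  — 2 lookups
#2 VA=0xC1AF5D (r,kernel):
  [0] read 0x3C idx=6: raw=0x45007 flags P=1 W=1 U=1 S=0
  [1] read 0x45 idx=26: raw=0x49007 flags P=1 W=1 U=1 S=0
  ✓ 0x49F5D  — 2 lookups
#3 VA=0x36009BC (r,user):
  [0] read 0x3C idx=27: raw=0x4C006 flags P=0 W=1 U=1 S=0
  ⇒ fault: PAGE_NOT_PRESENT  — 1 lookups

Access #3 fault: PAGE_NOT_PRESENT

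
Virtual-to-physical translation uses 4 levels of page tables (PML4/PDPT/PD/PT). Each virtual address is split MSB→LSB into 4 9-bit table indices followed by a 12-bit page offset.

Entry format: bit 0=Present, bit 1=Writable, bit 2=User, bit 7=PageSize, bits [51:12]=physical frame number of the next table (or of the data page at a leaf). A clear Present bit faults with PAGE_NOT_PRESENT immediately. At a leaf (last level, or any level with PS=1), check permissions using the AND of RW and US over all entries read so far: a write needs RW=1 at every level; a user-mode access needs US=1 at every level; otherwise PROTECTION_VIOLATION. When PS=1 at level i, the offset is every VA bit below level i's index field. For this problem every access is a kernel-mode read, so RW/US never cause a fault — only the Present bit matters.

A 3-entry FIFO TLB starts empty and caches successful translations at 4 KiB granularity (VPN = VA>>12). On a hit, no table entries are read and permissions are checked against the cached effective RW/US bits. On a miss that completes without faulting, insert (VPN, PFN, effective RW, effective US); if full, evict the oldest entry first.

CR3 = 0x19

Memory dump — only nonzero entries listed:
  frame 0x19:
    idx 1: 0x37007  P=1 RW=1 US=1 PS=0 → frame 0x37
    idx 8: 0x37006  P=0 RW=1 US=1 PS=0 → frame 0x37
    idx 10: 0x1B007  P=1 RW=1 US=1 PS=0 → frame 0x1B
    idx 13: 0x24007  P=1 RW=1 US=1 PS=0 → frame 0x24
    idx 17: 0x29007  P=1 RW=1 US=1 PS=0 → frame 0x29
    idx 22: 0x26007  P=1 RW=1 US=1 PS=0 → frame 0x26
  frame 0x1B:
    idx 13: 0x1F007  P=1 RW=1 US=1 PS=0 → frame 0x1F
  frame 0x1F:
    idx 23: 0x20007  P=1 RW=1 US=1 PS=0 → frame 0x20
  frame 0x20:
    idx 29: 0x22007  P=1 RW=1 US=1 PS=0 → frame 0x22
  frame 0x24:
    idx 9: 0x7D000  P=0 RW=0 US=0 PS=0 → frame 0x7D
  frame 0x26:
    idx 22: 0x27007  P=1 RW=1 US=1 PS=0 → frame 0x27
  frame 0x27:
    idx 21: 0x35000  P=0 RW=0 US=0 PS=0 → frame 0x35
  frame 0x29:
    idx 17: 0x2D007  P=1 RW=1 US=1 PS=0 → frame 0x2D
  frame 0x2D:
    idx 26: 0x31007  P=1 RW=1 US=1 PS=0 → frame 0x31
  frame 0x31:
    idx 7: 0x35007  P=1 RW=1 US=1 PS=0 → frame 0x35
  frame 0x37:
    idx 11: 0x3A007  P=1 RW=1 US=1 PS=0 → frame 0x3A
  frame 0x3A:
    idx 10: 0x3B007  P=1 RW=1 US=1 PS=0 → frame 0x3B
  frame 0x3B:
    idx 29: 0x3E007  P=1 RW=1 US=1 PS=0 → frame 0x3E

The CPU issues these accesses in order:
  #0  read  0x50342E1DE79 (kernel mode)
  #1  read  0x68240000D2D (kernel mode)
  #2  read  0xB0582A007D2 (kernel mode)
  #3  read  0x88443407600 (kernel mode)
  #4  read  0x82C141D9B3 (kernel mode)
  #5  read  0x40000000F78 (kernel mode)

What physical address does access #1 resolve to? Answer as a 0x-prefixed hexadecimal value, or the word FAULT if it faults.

Per-access translation:
#0 VA=0x50342E1DE79 (r,kernel):
  L0: frame=0x19 idx=10 entry=0x1B007 [P=1 RW=1 US=1 PS=0]
  L1: frame=0x1B idx=13 entry=0x1F007 [P=1 RW=1 US=1 PS=0]
  L2: frame=0x1F idx=23 entry=0x20007 [P=1 RW=1 US=1 PS=0]
  L3: frame=0x20 idx=29 entry=0x22007 [P=1 RW=1 US=1 PS=0]
  ⇒ phys 0x22E79  [4 reads]
#1 VA=0x68240000D2D (r,kernel):
  L0: frame=0x19 idx=13 entry=0x24007 [P=1 RW=1 US=1 PS=0]
  L1: frame=0x24 idx=9 entry=0x7D000 [P=0 RW=0 US=0 PS=0]
  → PAGE_NOT_PRESENT  (2 entries read)
#2 VA=0xB0582A007D2 (r,kernel):
  L0: frame=0x19 idx=22 entry=0x26007 [P=1 RW=1 US=1 PS=0]
  L1: frame=0x26 idx=22 entry=0x27007 [P=1 RW=1 US=1 PS=0]
  L2: frame=0x27 idx=21 entry=0x35000 [P=0 RW=0 US=0 PS=0]
  → PAGE_NOT_PRESENT  (3 entries read)
#3 VA=0x88443407600 (r,kernel):
  L0: frame=0x19 idx=17 entry=0x29007 [P=1 RW=1 US=1 PS=0]
  L1: frame=0x29 idx=17 entry=0x2D007 [P=1 RW=1 US=1 PS=0]
  L2: frame=0x2D idx=26 entry=0x31007 [P=1 RW=1 US=1 PS=0]
  L3: frame=0x31 idx=7 entry=0x35007 [P=1 RW=1 US=1 PS=0]
  ⇒ phys 0x35600  [4 reads]
#4 VA=0x82C141D9B3 (r,kernel):
  L0: frame=0x19 idx=1 entry=0x37007 [P=1 RW=1 US=1 PS=0]
  L1: frame=0x37 idx=11 entry=0x3A007 [P=1 RW=1 US=1 PS=0]
  L2: frame=0x3A idx=10 entry=0x3B007 [P=1 RW=1 US=1 PS=0]
  L3: frame=0x3B idx=29 entry=0x3E007 [P=1 RW=1 US=1 PS=0]
  ⇒ phys 0x3E9B3  [4 reads]
#5 VA=0x40000000F78 (r,kernel):
  L0: frame=0x19 idx=8 entry=0x37006 [P=0 RW=1 US=1 PS=0]
  → PAGE_NOT_PRESENT  (1 entries read)

Access #1 PA: FAULT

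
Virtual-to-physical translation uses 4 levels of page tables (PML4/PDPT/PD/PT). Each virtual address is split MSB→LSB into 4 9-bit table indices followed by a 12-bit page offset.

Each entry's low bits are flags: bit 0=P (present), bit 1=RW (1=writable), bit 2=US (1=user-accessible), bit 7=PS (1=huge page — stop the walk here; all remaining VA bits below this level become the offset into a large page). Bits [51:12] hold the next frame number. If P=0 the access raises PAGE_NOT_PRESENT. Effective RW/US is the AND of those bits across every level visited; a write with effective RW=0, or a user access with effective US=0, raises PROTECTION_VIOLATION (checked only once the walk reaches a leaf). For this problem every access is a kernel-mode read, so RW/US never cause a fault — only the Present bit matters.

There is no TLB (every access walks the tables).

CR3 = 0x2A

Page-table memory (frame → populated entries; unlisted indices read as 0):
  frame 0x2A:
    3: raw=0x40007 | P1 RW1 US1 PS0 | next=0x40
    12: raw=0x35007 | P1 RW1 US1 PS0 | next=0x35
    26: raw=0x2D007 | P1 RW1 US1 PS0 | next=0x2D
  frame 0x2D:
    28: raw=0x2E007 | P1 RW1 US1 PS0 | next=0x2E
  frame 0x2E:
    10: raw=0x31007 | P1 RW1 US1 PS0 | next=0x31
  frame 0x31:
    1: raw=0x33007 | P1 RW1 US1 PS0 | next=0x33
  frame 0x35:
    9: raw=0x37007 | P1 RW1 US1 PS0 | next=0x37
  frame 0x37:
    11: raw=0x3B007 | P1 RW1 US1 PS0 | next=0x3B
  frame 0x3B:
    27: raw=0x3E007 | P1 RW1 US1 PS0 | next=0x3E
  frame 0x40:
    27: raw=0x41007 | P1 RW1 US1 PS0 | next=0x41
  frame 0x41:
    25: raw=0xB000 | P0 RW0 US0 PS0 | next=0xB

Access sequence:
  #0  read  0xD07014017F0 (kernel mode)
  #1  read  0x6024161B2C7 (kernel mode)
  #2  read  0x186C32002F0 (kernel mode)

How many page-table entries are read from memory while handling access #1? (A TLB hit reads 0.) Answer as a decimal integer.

Walk each access:
#0 VA=0xD07014017F0 (r,kernel):
  [0] read 0x2A idx=26: raw=0x2D007 flags P=1 W=1 U=1 S=0
  [1] read 0x2D idx=28: raw=0x2E007 flags P=1 W=1 U=1 S=0
  [2] read 0x2E idx=10: raw=0x31007 flags P=1 W=1 U=1 S=0
  [3] read 0x31 idx=1: raw=0x33007 flags P=1 W=1 U=1 S=0
  ⇒ phys 0x337F0  [4 reads]
#1 VA=0x6024161B2C7 (r,kernel):
  [0] read 0x2A idx=12: raw=0x35007 flags P=1 W=1 U=1 S=0
  [1] read 0x35 idx=9: raw=0x37007 flags P=1 W=1 U=1 S=0
  [2] read 0x37 idx=11: raw=0x3B007 flags P=1 W=1 U=1 S=0
  [3] read 0x3B idx=27: raw=0x3E007 flags P=1 W=1 U=1 S=0
  ⇒ phys 0x3E2C7  [4 reads]
#2 VA=0x186C32002F0 (r,kernel):
  [0] read 0x2A idx=3: raw=0x40007 flags P=1 W=1 U=1 S=0
  [1] read 0x40 idx=27: raw=0x41007 flags P=1 W=1 U=1 S=0
  [2] read 0x41 idx=25: raw=0xB000 flags P=0 W=0 U=0 S=0
  ✗ PAGE_NOT_PRESENT  [3 reads]

Entries read for #1: 4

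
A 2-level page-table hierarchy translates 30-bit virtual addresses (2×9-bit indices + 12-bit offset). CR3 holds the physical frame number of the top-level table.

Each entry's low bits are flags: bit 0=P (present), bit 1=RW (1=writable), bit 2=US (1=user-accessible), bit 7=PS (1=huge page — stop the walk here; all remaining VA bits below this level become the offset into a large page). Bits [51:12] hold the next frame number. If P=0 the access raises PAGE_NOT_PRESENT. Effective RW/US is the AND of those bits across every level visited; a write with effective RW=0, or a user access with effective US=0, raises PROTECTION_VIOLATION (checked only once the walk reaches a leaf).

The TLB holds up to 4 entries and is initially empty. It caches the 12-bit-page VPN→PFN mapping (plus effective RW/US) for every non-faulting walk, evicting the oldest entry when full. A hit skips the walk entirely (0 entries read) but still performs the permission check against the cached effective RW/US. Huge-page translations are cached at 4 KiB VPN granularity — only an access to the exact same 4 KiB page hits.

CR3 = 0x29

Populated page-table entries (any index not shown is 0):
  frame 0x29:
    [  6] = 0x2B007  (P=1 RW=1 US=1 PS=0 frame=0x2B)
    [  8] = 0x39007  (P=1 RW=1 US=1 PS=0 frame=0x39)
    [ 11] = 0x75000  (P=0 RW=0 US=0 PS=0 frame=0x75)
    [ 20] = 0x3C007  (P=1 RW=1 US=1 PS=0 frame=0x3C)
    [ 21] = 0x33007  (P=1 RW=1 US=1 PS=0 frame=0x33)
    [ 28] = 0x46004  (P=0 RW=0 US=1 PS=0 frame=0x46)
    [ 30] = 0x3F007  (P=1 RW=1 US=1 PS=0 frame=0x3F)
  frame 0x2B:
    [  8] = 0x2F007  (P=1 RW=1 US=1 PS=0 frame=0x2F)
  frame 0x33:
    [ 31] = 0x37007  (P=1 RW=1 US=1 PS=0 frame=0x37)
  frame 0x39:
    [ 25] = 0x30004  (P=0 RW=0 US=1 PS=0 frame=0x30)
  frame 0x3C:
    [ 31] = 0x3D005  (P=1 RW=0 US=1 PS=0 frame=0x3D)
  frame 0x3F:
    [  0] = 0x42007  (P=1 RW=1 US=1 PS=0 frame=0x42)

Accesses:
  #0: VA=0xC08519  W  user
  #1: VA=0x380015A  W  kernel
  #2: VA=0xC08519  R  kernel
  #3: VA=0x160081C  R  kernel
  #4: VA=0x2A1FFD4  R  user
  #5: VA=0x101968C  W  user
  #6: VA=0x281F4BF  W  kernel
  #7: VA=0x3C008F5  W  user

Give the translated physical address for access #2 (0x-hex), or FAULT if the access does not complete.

Per-access translation:
#0 VA=0xC08519 (w,user):
  L0: frame=0x29 idx=6 entry=0x2B007 [P=1 RW=1 US=1 PS=0]
  L1: frame=0x2B idx=8 entry=0x2F007 [P=1 RW=1 US=1 PS=0]
  ✓ 0x2F519  — 2 lookups
#1 VA=0x380015A (w,kernel):
  L0: frame=0x29 idx=28 entry=0x46004 [P=0 RW=0 US=1 PS=0]
  → PAGE_NOT_PRESENT  (1 entries read)
#2 VA=0xC08519 (r,kernel):
  TLB hit vpn=0xC08 → PA=0x2F519
#3 VA=0x160081C (r,kernel):
  L0: frame=0x29 idx=11 entry=0x75000 [P=0 RW=0 US=0 PS=0]
  → PAGE_NOT_PRESENT  (1 entries read)
#4 VA=0x2A1FFD4 (r,user):
  L0: frame=0x29 idx=21 entry=0x33007 [P=1 RW=1 US=1 PS=0]
  L1: frame=0x33 idx=31 entry=0x37007 [P=1 RW=1 US=1 PS=0]
  ✓ 0x37FD4  — 2 lookups
#5 VA=0x101968C (w,user):
  L0: frame=0x29 idx=8 entry=0x39007 [P=1 RW=1 US=1 PS=0]
  L1: frame=0x39 idx=25 entry=0x30004 [P=0 RW=0 US=1 PS=0]
  → PAGE_NOT_PRESENT  (2 entries read)
#6 VA=0x281F4BF (w,kernel):
  L0: frame=0x29 idx=20 entry=0x3C007 [P=1 RW=1 US=1 PS=0]
  L1: frame=0x3C idx=31 entry=0x3D005 [P=1 RW=0 US=1 PS=0]
  → PROTECTION_VIOLATION  (2 entries read)
#7 VA=0x3C008F5 (w,user):
  L0: frame=0x29 idx=30 entry=0x3F007 [P=1 RW=1 US=1 PS=0]
  L1: frame=0x3F idx=0 entry=0x42007 [P=1 RW=1 US=1 PS=0]
  ✓ 0x428F5  — 2 lookups

Access #2 PA: 0x2F519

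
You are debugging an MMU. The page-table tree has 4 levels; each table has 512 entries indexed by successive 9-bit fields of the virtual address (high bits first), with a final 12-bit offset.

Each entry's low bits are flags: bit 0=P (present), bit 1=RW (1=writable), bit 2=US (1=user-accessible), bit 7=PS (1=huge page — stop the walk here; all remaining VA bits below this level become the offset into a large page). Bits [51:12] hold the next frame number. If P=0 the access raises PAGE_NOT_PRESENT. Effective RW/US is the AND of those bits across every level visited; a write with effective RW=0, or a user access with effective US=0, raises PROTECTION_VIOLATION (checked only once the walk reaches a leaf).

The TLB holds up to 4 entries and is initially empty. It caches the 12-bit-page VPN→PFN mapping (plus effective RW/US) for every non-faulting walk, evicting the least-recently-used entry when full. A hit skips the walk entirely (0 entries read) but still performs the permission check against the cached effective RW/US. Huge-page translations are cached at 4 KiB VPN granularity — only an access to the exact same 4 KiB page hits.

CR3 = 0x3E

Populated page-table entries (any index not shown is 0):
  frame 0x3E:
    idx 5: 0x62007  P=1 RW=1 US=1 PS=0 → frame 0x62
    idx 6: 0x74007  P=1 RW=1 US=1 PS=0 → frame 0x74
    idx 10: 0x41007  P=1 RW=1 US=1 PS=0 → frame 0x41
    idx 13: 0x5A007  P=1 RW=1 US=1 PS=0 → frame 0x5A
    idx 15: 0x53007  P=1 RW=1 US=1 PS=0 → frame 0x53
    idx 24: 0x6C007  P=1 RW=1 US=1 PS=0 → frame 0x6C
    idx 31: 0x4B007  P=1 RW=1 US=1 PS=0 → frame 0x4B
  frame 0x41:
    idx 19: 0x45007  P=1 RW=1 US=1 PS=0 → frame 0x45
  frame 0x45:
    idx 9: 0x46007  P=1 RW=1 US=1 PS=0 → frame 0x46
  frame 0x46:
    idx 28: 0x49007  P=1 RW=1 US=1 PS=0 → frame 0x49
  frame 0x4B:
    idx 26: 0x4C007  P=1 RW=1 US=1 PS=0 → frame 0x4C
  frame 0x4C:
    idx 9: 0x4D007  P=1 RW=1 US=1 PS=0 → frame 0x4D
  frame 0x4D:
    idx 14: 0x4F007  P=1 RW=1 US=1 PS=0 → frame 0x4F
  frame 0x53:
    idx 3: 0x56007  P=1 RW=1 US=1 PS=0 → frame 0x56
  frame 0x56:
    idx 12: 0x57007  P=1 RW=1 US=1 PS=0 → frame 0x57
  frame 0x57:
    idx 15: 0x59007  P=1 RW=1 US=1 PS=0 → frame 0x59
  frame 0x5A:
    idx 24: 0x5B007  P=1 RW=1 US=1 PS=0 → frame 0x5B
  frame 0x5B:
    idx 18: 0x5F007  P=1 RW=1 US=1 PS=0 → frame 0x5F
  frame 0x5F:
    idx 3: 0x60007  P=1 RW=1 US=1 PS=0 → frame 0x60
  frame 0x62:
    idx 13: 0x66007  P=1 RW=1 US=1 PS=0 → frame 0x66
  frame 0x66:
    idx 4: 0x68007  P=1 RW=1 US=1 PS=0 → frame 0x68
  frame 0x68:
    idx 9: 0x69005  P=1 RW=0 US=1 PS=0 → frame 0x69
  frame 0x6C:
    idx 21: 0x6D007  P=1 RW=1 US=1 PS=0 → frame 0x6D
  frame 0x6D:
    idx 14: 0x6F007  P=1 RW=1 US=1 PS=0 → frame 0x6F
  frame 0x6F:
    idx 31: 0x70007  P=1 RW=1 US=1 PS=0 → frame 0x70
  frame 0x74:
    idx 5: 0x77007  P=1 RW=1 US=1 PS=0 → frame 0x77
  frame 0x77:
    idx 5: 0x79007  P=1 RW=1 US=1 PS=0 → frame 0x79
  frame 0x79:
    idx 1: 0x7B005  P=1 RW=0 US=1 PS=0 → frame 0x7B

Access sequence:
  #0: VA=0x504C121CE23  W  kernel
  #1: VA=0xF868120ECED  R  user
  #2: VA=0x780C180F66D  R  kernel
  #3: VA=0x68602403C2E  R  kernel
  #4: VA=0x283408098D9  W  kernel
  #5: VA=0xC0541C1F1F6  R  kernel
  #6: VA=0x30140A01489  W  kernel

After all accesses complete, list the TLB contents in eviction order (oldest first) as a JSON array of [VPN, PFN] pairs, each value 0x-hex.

Trace:
#0 VA=0x504C121CE23 (w,kernel):
  L0 @0x3E[10] → 0x41007  P=1,RW=1,US=1,PS=0
  L1 @0x41[19] → 0x45007  P=1,RW=1,US=1,PS=0
  L2 @0x45[9] → 0x46007  P=1,RW=1,US=1,PS=0
  L3 @0x46[28] → 0x49007  P=1,RW=1,US=1,PS=0
  ✓ 0x49E23  — 4 lookups
#1 VA=0xF868120ECED (r,user):
  L0 @0x3E[31] → 0x4B007  P=1,RW=1,US=1,PS=0
  L1 @0x4B[26] → 0x4C007  P=1,RW=1,US=1,PS=0
  L2 @0x4C[9] → 0x4D007  P=1,RW=1,US=1,PS=0
  L3 @0x4D[14] → 0x4F007  P=1,RW=1,US=1,PS=0
  ✓ 0x4FCED  — 4 lookups
#2 VA=0x780C180F66D (r,kernel):
  L0 @0x3E[15] → 0x53007  P=1,RW=1,US=1,PS=0
  L1 @0x53[3] → 0x56007  P=1,RW=1,US=1,PS=0
  L2 @0x56[12] → 0x57007  P=1,RW=1,US=1,PS=0
  L3 @0x57[15] → 0x59007  P=1,RW=1,US=1,PS=0
  ✓ 0x5966D  — 4 lookups
#3 VA=0x68602403C2E (r,kernel):
  L0 @0x3E[13] → 0x5A007  P=1,RW=1,US=1,PS=0
  L1 @0x5A[24] → 0x5B007  P=1,RW=1,US=1,PS=0
  L2 @0x5B[18] → 0x5F007  P=1,RW=1,US=1,PS=0
  L3 @0x5F[3] → 0x60007  P=1,RW=1,US=1,PS=0
  ✓ 0x60C2E  — 4 lookups
#4 VA=0x283408098D9 (w,kernel):
  L0 @0x3E[5] → 0x62007  P=1,RW=1,US=1,PS=0
  L1 @0x62[13] → 0x66007  P=1,RW=1,US=1,PS=0
  L2 @0x66[4] → 0x68007  P=1,RW=1,US=1,PS=0
  L3 @0x68[9] → 0x69005  P=1,RW=0,US=1,PS=0
  → PROTECTION_VIOLATION  (4 entries read)
#5 VA=0xC0541C1F1F6 (r,kernel):
  L0 @0x3E[24] → 0x6C007  P=1,RW=1,US=1,PS=0
  L1 @0x6C[21] → 0x6D007  P=1,RW=1,US=1,PS=0
  L2 @0x6D[14] → 0x6F007  P=1,RW=1,US=1,PS=0
  L3 @0x6F[31] → 0x70007  P=1,RW=1,US=1,PS=0
  ✓ 0x701F6  — 4 lookups
#6 VA=0x30140A01489 (w,kernel):
  L0 @0x3E[6] → 0x74007  P=1,RW=1,US=1,PS=0
  L1 @0x74[5] → 0x77007  P=1,RW=1,US=1,PS=0
  L2 @0x77[5] → 0x79007  P=1,RW=1,US=1,PS=0
  L3 @0x79[1] → 0x7B005  P=1,RW=0,US=1,PS=0
  → PROTECTION_VIOLATION  (4 entries read)

TLB: [["0xF868120E", "0x4F"], ["0x780C180F", "0x59"], ["0x68602403", "0x60"], ["0xC0541C1F", "0x70"]]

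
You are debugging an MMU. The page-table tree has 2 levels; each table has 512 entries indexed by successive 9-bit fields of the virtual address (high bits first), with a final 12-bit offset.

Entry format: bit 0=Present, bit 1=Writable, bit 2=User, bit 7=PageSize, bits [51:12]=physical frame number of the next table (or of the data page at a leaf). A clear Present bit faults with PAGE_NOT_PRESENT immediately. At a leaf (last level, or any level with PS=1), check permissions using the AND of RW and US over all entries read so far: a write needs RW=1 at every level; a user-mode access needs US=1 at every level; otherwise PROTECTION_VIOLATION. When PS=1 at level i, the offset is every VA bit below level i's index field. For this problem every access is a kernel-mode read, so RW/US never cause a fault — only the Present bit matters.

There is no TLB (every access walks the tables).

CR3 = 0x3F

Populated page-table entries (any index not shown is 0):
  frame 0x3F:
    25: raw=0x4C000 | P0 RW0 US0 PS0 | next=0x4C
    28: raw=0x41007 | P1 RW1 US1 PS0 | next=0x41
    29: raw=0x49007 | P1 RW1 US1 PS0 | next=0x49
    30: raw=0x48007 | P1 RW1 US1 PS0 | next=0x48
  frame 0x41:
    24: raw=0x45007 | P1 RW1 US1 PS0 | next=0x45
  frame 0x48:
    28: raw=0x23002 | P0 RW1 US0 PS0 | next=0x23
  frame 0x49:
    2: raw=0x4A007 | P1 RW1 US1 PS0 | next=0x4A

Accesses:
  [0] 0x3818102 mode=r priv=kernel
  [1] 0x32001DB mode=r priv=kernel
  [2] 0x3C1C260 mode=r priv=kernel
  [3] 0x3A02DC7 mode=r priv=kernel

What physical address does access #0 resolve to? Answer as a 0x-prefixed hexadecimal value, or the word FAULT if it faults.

Trace:
#0 VA=0x3818102 (r,kernel):
  L0 @0x3F[28] → 0x41007  P=1,RW=1,US=1,PS=0
  L1 @0x41[24] → 0x45007  P=1,RW=1,US=1,PS=0
  ✓ 0x45102  — 2 lookups
#1 VA=0x32001DB (r,kernel):
  L0 @0x3F[25] → 0x4C000  P=0,RW=0,US=0,PS=0
  ✗ PAGE_NOT_PRESENT  [1 reads]
#2 VA=0x3C1C260 (r,kernel):
  L0 @0x3F[30] → 0x48007  P=1,RW=1,US=1,PS=0
  L1 @0x48[28] → 0x23002  P=0,RW=1,US=0,PS=0
  ✗ PAGE_NOT_PRESENT  [2 reads]
#3 VA=0x3A02DC7 (r,kernel):
  L0 @0x3F[29] → 0x49007  P=1,RW=1,US=1,PS=0
  L1 @0x49[2] → 0x4A007  P=1,RW=1,US=1,PS=0
  ✓ 0x4ADC7  — 2 lookups

Access #0 PA: 0x45102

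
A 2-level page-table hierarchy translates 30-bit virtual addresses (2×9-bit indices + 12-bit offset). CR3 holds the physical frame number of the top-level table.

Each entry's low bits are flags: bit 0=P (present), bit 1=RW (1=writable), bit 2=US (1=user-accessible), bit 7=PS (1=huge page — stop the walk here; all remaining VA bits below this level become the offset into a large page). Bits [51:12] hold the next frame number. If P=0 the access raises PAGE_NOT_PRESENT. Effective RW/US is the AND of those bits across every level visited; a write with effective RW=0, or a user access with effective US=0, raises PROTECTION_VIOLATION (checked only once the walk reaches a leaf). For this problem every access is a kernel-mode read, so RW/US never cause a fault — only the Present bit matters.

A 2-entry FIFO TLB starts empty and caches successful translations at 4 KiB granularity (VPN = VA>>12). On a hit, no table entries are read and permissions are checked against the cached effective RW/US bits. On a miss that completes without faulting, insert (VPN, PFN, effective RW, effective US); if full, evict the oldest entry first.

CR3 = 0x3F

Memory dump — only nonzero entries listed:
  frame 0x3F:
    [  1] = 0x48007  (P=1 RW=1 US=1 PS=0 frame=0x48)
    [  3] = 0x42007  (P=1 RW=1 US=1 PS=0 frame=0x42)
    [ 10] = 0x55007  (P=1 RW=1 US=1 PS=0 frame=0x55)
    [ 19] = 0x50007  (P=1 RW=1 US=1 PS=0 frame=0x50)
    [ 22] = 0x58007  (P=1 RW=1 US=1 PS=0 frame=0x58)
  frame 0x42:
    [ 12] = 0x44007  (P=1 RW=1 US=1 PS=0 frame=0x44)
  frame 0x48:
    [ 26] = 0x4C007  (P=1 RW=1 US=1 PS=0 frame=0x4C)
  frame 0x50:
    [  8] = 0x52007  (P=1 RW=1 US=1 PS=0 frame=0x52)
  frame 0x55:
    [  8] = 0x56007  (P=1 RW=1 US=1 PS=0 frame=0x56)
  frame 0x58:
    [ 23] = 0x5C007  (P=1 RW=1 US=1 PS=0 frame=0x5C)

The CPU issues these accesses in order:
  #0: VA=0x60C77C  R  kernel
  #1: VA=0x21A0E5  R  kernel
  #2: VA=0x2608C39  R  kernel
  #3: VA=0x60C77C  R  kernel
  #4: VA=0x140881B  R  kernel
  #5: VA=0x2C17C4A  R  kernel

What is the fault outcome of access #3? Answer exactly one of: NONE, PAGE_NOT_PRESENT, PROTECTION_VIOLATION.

Per-access translation:
#0 VA=0x60C77C (r,kernel):
  L0: frame=0x3F idx=3 entry=0x42007 [P=1 RW=1 US=1 PS=0]
  L1: frame=0x42 idx=12 entry=0x44007 [P=1 RW=1 US=1 PS=0]
  → PA=0x4477C  (2 entries read)
#1 VA=0x21A0E5 (r,kernel):
  L0: frame=0x3F idx=1 entry=0x48007 [P=1 RW=1 US=1 PS=0]
  L1: frame=0x48 idx=26 entry=0x4C007 [P=1 RW=1 US=1 PS=0]
  → PA=0x4C0E5  (2 entries read)
#2 VA=0x2608C39 (r,kernel):
  L0: frame=0x3F idx=19 entry=0x50007 [P=1 RW=1 US=1 PS=0]
  L1: frame=0x50 idx=8 entry=0x52007 [P=1 RW=1 US=1 PS=0]
  → PA=0x52C39  (2 entries read)
#3 VA=0x60C77C (r,kernel):
  L0: frame=0x3F idx=3 entry=0x42007 [P=1 RW=1 US=1 PS=0]
  L1: frame=0x42 idx=12 entry=0x44007 [P=1 RW=1 US=1 PS=0]
  → PA=0x4477C  (2 entries read)
#4 VA=0x140881B (r,kernel):
  L0: frame=0x3F idx=10 entry=0x55007 [P=1 RW=1 US=1 PS=0]
  L1: frame=0x55 idx=8 entry=0x56007 [P=1 RW=1 US=1 PS=0]
  → PA=0x5681B  (2 entries read)
#5 VA=0x2C17C4A (r,kernel):
  L0: frame=0x3F idx=22 entry=0x58007 [P=1 RW=1 US=1 PS=0]
  L1: frame=0x58 idx=23 entry=0x5C007 [P=1 RW=1 US=1 PS=0]
  → PA=0x5CC4A  (2 entries read)

Access #3 fault: NONE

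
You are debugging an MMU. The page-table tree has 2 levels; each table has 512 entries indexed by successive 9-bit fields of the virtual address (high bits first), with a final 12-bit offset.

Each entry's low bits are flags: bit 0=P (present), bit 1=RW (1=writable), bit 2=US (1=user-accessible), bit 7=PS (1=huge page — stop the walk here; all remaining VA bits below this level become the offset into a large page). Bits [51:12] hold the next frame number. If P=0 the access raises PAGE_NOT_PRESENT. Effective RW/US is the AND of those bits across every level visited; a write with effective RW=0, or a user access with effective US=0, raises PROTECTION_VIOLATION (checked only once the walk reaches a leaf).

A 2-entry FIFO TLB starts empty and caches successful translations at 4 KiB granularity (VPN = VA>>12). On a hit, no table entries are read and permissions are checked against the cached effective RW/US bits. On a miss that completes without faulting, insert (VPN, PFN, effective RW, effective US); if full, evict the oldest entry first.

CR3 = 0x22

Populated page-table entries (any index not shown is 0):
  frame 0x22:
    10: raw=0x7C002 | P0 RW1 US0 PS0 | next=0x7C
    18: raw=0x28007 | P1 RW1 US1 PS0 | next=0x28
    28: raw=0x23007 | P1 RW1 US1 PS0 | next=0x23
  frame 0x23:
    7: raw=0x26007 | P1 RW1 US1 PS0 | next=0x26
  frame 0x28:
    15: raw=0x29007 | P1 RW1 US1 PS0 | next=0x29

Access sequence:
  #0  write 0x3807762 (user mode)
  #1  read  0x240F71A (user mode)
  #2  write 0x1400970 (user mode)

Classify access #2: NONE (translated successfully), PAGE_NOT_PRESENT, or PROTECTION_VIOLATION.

Trace:
#0 VA=0x3807762 (w,user):
  L0: frame=0x22 idx=28 entry=0x23007 [P=1 RW=1 US=1 PS=0]
  L1: frame=0x23 idx=7 entry=0x26007 [P=1 RW=1 US=1 PS=0]
  ✓ 0x26762  — 2 lookups
#1 VA=0x240F71A (r,user):
  L0: frame=0x22 idx=18 entry=0x28007 [P=1 RW=1 US=1 PS=0]
  L1: frame=0x28 idx=15 entry=0x29007 [P=1 RW=1 US=1 PS=0]
  ✓ 0x2971A  — 2 lookups
#2 VA=0x1400970 (w,user):
  L0: frame=0x22 idx=10 entry=0x7C002 [P=0 RW=1 US=0 PS=0]
  ✗ PAGE_NOT_PRESENT  [1 reads]

Access #2 fault: PAGE_NOT_PRESENT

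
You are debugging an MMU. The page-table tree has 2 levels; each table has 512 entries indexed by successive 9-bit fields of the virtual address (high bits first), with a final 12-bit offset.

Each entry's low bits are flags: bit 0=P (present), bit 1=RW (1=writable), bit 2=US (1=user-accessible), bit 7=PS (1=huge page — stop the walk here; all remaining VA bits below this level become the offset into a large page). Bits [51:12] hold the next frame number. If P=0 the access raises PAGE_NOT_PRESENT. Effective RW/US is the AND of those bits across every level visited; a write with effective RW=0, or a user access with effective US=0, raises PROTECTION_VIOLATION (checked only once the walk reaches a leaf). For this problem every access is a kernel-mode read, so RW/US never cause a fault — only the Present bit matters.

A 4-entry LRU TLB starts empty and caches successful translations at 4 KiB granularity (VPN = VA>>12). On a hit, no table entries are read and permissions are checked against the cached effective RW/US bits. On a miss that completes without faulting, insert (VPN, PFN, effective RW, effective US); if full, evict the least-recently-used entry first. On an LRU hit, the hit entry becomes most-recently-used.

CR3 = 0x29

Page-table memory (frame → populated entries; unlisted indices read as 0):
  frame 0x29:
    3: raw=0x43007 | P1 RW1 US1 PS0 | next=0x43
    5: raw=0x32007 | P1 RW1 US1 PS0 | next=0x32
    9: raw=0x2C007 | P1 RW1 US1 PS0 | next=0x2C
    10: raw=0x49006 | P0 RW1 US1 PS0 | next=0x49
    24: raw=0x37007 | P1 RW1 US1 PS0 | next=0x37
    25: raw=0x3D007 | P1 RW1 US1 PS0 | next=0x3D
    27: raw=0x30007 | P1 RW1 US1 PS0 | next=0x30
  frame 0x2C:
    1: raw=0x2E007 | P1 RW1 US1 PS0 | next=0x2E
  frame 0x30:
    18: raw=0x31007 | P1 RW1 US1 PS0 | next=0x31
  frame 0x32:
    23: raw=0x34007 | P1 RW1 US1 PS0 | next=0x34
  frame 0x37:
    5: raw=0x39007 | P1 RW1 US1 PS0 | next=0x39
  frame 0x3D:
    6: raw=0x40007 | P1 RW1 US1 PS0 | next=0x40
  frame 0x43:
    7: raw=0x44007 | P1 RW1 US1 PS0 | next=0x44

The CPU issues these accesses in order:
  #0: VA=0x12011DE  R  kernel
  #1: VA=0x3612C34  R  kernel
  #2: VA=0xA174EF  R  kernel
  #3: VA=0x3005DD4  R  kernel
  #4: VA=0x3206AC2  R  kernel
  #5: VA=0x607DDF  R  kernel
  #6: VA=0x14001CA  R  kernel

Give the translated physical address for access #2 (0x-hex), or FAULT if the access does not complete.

Trace:
#0 VA=0x12011DE (r,kernel):
  [0] read 0x29 idx=9: raw=0x2C007 flags P=1 W=1 U=1 S=0
  [1] read 0x2C idx=1: raw=0x2E007 flags P=1 W=1 U=1 S=0
  ✓ 0x2E1DE  — 2 lookups
#1 VA=0x3612C34 (r,kernel):
  [0] read 0x29 idx=27: raw=0x30007 flags P=1 W=1 U=1 S=0
  [1] read 0x30 idx=18: raw=0x31007 flags P=1 W=1 U=1 S=0
  ✓ 0x31C34  — 2 lookups
#2 VA=0xA174EF (r,kernel):
  [0] read 0x29 idx=5: raw=0x32007 flags P=1 W=1 U=1 S=0
  [1] read 0x32 idx=23: raw=0x34007 flags P=1 W=1 U=1 S=0
  ✓ 0x344EF  — 2 lookups
#3 VA=0x3005DD4 (r,kernel):
  [0] read 0x29 idx=24: raw=0x37007 flags P=1 W=1 U=1 S=0
  [1] read 0x37 idx=5: raw=0x39007 flags P=1 W=1 U=1 S=0
  ✓ 0x39DD4  — 2 lookups
#4 VA=0x3206AC2 (r,kernel):
  [0] read 0x29 idx=25: raw=0x3D007 flags P=1 W=1 U=1 S=0
  [1] read 0x3D idx=6: raw=0x40007 flags P=1 W=1 U=1 S=0
  ✓ 0x40AC2  — 2 lookups
#5 VA=0x607DDF (r,kernel):
  [0] read 0x29 idx=3: raw=0x43007 flags P=1 W=1 U=1 S=0
  [1] read 0x43 idx=7: raw=0x44007 flags P=1 W=1 U=1 S=0
  ✓ 0x44DDF  — 2 lookups
#6 VA=0x14001CA (r,kernel):
  [0] read 0x29 idx=10: raw=0x49006 flags P=0 W=1 U=1 S=0
  ✗ PAGE_NOT_PRESENT  [1 reads]

Access #2 PA: 0x344EF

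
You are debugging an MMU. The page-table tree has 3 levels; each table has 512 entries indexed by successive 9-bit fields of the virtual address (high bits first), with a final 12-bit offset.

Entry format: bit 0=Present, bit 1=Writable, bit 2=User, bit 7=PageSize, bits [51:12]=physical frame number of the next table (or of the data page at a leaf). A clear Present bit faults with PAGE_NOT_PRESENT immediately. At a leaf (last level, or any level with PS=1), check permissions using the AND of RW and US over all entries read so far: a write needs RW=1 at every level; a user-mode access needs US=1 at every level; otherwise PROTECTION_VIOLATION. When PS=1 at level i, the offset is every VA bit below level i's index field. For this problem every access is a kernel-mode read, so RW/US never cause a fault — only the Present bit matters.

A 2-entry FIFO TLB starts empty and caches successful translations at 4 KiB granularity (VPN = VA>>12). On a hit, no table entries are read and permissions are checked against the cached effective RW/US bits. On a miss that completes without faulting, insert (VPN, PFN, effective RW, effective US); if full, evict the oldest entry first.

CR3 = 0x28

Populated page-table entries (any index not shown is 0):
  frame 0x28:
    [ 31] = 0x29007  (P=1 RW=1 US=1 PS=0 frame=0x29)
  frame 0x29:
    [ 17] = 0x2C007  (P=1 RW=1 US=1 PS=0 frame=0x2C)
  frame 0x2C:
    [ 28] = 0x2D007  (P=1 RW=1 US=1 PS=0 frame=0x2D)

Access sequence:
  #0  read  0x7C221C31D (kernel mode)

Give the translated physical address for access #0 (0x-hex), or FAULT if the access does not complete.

Trace:
#0 VA=0x7C221C31D (r,kernel):
  [0] read 0x28 idx=31: raw=0x29007 flags P=1 W=1 U=1 S=0
  [1] read 0x29 idx=17: raw=0x2C007 flags P=1 W=1 U=1 S=0
  [2] read 0x2C idx=28: raw=0x2D007 flags P=1 W=1 U=1 S=0
  ✓ 0x2D31D  — 3 lookups

Access #0 PA: 0x2D31D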